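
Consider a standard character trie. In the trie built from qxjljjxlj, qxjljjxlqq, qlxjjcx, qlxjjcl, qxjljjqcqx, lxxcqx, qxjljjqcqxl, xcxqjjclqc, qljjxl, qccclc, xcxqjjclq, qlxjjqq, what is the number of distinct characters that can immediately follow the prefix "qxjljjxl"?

2

Follow the path "qxjljjxl" to its node, then look at its outgoing edges.
Characters that immediately follow "qxjljjxl" among the stored strings: {j, q}.
That node has 2 child edges.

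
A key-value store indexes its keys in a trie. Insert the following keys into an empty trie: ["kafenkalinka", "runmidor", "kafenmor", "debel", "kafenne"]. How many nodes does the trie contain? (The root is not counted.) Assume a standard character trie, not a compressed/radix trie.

Count nodes per top-level branch (shared prefixes stored once):
  'd'-branch (debel): 5 nodes
  'k'-branch (kafenkalinka, kafenmor, kafenne): 17 nodes
  'r'-branch (runmidor): 8 nodes
Sum: 30

30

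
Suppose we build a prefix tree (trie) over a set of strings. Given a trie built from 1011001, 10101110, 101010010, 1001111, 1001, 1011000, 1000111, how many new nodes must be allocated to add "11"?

Walking "11" from the root, the first 1 characters ("1") follow existing edges; "1" is the first miss.
Each of the 1 remaining characters creates one node.

1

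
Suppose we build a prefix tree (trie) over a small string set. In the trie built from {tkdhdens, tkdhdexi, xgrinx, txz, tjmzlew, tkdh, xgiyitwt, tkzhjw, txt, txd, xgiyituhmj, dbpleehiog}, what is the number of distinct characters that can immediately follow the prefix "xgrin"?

The children of the "xgrin" node are the distinct next characters among strings starting with "xgrin".
Distinct next characters after "xgrin": x.
That node has 1 child edge.

1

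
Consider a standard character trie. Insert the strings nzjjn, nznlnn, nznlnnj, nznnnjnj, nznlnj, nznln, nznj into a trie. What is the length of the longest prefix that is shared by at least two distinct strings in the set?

Look for the deepest trie node that still has at least two words in its subtree.
e.g. "nznlnn" and "nznlnnj" share the prefix "nznlnn" of length 6; no pair shares a longer one.
Longest shared-prefix length: 6

6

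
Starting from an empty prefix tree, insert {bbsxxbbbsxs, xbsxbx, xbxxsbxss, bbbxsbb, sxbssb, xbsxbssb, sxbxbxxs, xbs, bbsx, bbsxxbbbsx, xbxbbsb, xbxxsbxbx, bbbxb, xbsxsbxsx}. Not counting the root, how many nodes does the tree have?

55

Insert word by word; a character creates a node only if that edge doesn't already exist:
  "bbsxxbbbsxs" → 11 new (b, b, s, x, x, b, b, b, s, x, s)
  "xbsxbx" → 6 new (x, b, s, x, b, x)
  "xbxxsbxss" → prefix "xb" already present; 7 new (x, x, s, b, x, s, s)
  "bbbxsbb" → prefix "bb" already present; 5 new (b, x, s, b, b)
  "sxbssb" → 6 new (s, x, b, s, s, b)
  "xbsxbssb" → prefix "xbsxb" already present; 3 new (s, s, b)
  "sxbxbxxs" → prefix "sxb" already present; 5 new (x, b, x, x, s)
  "xbs" → prefix "xbs" already present; 0 new (none)
  "bbsx" → prefix "bbsx" already present; 0 new (none)
  "bbsxxbbbsx" → prefix "bbsxxbbbsx" already present; 0 new (none)
  "xbxbbsb" → prefix "xbx" already present; 4 new (b, b, s, b)
  "xbxxsbxbx" → prefix "xbxxsbx" already present; 2 new (b, x)
  "bbbxb" → prefix "bbbx" already present; 1 new (b)
  "xbsxsbxsx" → prefix "xbsx" already present; 5 new (s, b, x, s, x)
Total nodes = 11 + 6 + 7 + 5 + 6 + 3 + 5 + 0 + 0 + 0 + 4 + 2 + 1 + 5 = 55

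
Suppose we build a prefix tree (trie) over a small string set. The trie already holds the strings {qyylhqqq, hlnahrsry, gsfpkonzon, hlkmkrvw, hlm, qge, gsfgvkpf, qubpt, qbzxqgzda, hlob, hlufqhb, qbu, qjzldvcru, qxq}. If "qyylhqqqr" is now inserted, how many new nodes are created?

"qyylhqqq" is already a path in the trie; the remaining "r" must be added.
So 9 − 8 = 1 new nodes.

1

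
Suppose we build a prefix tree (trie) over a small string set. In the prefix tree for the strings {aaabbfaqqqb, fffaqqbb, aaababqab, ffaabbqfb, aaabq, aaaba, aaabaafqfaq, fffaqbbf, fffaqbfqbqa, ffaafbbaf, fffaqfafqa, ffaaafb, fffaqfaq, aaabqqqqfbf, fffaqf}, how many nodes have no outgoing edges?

Leaves are exactly the stored words that no other stored word extends.
Those words: "aaabaafqfaq", "aaababqab", "aaabbfaqqqb", "aaabqqqqfbf", "ffaaafb", "ffaabbqfb", "ffaafbbaf", "fffaqbbf", "fffaqbfqbqa", "fffaqfafqa", "fffaqfaq", "fffaqqbb"
Leaf count: 12

12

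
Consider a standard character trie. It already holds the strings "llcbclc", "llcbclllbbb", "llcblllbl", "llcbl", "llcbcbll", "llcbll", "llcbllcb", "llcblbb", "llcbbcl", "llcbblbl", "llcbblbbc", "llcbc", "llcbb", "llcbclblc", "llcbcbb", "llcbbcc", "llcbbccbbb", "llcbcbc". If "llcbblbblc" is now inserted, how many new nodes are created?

2

The longest prefix of "llcbblbblc" already in the trie is "llcbblbb" (length 8).
New nodes needed: |"llcbblbblc"| − 8 = 10 − 8 = 2.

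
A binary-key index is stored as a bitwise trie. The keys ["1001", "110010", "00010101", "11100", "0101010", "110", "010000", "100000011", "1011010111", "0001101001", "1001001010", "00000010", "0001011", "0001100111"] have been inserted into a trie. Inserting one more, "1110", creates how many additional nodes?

0

"1110" is already a full path in the trie; only an end-marker is added.
No new nodes are needed: 0.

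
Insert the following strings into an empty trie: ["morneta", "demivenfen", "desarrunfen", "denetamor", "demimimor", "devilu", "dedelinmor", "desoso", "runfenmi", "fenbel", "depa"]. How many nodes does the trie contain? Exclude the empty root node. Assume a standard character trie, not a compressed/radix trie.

Insert word by word; a character creates a node only if that edge doesn't already exist:
  "morneta" → 7 new (m, o, r, n, e, t, a)
  "demivenfen" → 10 new (d, e, m, i, v, e, n, f, e, n)
  "desarrunfen" → prefix "de" already present; 9 new (s, a, r, r, u, n, f, e, n)
  "denetamor" → prefix "de" already present; 7 new (n, e, t, a, m, o, r)
  "demimimor" → prefix "demi" already present; 5 new (m, i, m, o, r)
  "devilu" → prefix "de" already present; 4 new (v, i, l, u)
  "dedelinmor" → prefix "de" already present; 8 new (d, e, l, i, n, m, o, r)
  "desoso" → prefix "des" already present; 3 new (o, s, o)
  "runfenmi" → 8 new (r, u, n, f, e, n, m, i)
  "fenbel" → 6 new (f, e, n, b, e, l)
  "depa" → prefix "de" already present; 2 new (p, a)
Total nodes = 7 + 10 + 9 + 7 + 5 + 4 + 8 + 3 + 8 + 6 + 2 = 69

69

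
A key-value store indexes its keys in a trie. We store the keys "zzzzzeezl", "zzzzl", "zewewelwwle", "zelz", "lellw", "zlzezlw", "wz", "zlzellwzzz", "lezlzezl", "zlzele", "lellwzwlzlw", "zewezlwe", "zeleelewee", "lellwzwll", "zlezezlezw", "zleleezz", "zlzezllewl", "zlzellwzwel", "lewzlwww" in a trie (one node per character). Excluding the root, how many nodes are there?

92

For each word, the new-node count is its length minus the longest prefix already in the trie:
  "zzzzzeezl" → 9 new (z, z, z, z, z, e, e, z, l)
  "zzzzl" → prefix "zzzz" already present; 1 new (l)
  "zewewelwwle" → prefix "z" already present; 10 new (e, w, e, w, e, l, w, w, l, e)
  "zelz" → prefix "ze" already present; 2 new (l, z)
  "lellw" → 5 new (l, e, l, l, w)
  "zlzezlw" → prefix "z" already present; 6 new (l, z, e, z, l, w)
  "wz" → 2 new (w, z)
  "zlzellwzzz" → prefix "zlze" already present; 6 new (l, l, w, z, z, z)
  "lezlzezl" → prefix "le" already present; 6 new (z, l, z, e, z, l)
  "zlzele" → prefix "zlzel" already present; 1 new (e)
  "lellwzwlzlw" → prefix "lellw" already present; 6 new (z, w, l, z, l, w)
  "zewezlwe" → prefix "zewe" already present; 4 new (z, l, w, e)
  "zeleelewee" → prefix "zel" already present; 7 new (e, e, l, e, w, e, e)
  "lellwzwll" → prefix "lellwzwl" already present; 1 new (l)
  "zlezezlezw" → prefix "zl" already present; 8 new (e, z, e, z, l, e, z, w)
  "zleleezz" → prefix "zle" already present; 5 new (l, e, e, z, z)
  "zlzezllewl" → prefix "zlzezl" already present; 4 new (l, e, w, l)
  "zlzellwzwel" → prefix "zlzellwz" already present; 3 new (w, e, l)
  "lewzlwww" → prefix "le" already present; 6 new (w, z, l, w, w, w)
Total nodes = 9 + 1 + 10 + 2 + 5 + 6 + 2 + 6 + 6 + 1 + 6 + 4 + 7 + 1 + 8 + 5 + 4 + 3 + 6 = 92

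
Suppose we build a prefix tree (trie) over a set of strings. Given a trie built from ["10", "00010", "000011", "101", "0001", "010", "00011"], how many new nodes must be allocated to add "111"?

2

Walking "111" from the root, the first 1 characters ("1") follow existing edges; "1" is the first miss.
New nodes needed: |"111"| − 1 = 3 − 1 = 2.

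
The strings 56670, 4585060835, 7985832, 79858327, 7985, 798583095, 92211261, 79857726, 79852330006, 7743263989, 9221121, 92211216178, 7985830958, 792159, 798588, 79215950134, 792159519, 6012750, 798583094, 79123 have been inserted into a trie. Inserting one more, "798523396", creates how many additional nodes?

2

"7985233" is already a path in the trie; the remaining "96" must be added.
Each of the 2 remaining characters creates one node.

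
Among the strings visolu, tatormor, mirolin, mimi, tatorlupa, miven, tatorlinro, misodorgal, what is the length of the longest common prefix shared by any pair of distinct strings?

6

The deepest shared node is where two words last agree before diverging.
"tatorlinro" and "tatorlupa" agree on "tatorl" (6 characters) before diverging; nothing deeper is shared.
Longest shared-prefix length: 6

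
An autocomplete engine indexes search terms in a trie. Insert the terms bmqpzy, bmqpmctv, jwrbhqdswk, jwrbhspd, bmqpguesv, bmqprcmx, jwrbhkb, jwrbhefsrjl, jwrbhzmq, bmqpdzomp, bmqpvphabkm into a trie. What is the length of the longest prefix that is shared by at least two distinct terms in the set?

The deepest shared node is where two words last agree before diverging.
e.g. "jwrbhefsrjl" and "jwrbhkb" share the prefix "jwrbh" of length 5; no pair shares a longer one.
Longest shared-prefix length: 5

5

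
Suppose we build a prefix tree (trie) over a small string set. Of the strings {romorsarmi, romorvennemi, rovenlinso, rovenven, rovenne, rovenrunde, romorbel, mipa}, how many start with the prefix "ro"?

Filter for entries beginning with "ro":
Words under "ro": romorbel, romorsarmi, romorvennemi, rovenlinso, rovenne, rovenrunde, rovenven
Count: 7

7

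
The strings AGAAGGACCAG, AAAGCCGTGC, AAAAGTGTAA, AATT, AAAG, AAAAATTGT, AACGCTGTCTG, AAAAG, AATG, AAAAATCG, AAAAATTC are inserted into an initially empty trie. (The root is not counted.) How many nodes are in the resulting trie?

47

Count nodes per top-level branch (shared prefixes stored once):
  'A'-branch (AAAAATCG, AAAAATTC, AAAAATTGT, AAAAG, AAAAGTGTAA, AAAG, AAAGCCGTGC, AACGCTGTCTG, AATG, AATT, AGAAGGACCAG): 47 nodes
Sum: 47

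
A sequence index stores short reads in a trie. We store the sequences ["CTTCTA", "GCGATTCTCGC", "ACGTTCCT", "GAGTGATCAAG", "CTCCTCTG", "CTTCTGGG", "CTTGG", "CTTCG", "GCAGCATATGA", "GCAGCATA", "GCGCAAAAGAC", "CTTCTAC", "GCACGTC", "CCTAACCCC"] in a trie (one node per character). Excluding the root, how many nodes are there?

77

For each word, the new-node count is its length minus the longest prefix already in the trie:
  "CTTCTA" → 6 new (C, T, T, C, T, A)
  "GCGATTCTCGC" → 11 new (G, C, G, A, T, T, C, T, C, G, C)
  "ACGTTCCT" → 8 new (A, C, G, T, T, C, C, T)
  "GAGTGATCAAG" → prefix "G" already present; 10 new (A, G, T, G, A, T, C, A, A, G)
  "CTCCTCTG" → prefix "CT" already present; 6 new (C, C, T, C, T, G)
  "CTTCTGGG" → prefix "CTTCT" already present; 3 new (G, G, G)
  "CTTGG" → prefix "CTT" already present; 2 new (G, G)
  "CTTCG" → prefix "CTTC" already present; 1 new (G)
  "GCAGCATATGA" → prefix "GC" already present; 9 new (A, G, C, A, T, A, T, G, A)
  "GCAGCATA" → prefix "GCAGCATA" already present; 0 new (none)
  "GCGCAAAAGAC" → prefix "GCG" already present; 8 new (C, A, A, A, A, G, A, C)
  "CTTCTAC" → prefix "CTTCTA" already present; 1 new (C)
  "GCACGTC" → prefix "GCA" already present; 4 new (C, G, T, C)
  "CCTAACCCC" → prefix "C" already present; 8 new (C, T, A, A, C, C, C, C)
Total nodes = 6 + 11 + 8 + 10 + 6 + 3 + 2 + 1 + 9 + 0 + 8 + 1 + 4 + 8 = 77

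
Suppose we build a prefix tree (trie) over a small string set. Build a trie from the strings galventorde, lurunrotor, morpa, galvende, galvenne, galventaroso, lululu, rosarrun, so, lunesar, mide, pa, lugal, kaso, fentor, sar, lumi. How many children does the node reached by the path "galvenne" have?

The children of the "galvenne" node are the distinct next characters among strings starting with "galvenne".
No stored string extends past "galvenne".
That node has 0 child edges.

0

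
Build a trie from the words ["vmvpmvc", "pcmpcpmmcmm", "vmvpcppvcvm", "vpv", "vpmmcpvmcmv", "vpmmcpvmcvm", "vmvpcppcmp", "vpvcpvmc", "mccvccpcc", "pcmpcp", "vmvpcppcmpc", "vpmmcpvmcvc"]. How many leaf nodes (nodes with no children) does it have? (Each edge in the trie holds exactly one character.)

A leaf is a node with no children — equivalently, the end of a word that is not a proper prefix of any other stored word.
Those words: "mccvccpcc", "pcmpcpmmcmm", "vmvpcppcmpc", "vmvpcppvcvm", "vmvpmvc", "vpmmcpvmcmv", "vpmmcpvmcvc", "vpmmcpvmcvm", "vpvcpvmc"
Leaf count: 9

9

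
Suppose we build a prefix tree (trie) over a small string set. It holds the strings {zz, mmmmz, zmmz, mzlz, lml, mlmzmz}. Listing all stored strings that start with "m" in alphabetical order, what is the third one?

mzlz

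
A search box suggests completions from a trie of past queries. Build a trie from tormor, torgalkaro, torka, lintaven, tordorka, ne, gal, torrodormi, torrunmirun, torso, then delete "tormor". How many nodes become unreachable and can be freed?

3

A node on "tormor"'s path can go only if nothing else ends at it or branches off below it.
The suffix "mor" (3 nodes) is used only by "tormor"; the node for "tor" still has the child "g", so pruning stops there.
Nodes removed: 3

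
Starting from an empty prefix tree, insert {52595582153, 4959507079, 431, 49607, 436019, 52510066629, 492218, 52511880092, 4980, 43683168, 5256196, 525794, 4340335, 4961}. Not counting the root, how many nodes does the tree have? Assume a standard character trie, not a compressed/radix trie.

69

Insert word by word; a character creates a node only if that edge doesn't already exist:
  "52595582153" → 11 new (5, 2, 5, 9, 5, 5, 8, 2, 1, 5, 3)
  "4959507079" → 10 new (4, 9, 5, 9, 5, 0, 7, 0, 7, 9)
  "431" → prefix "4" already present; 2 new (3, 1)
  "49607" → prefix "49" already present; 3 new (6, 0, 7)
  "436019" → prefix "43" already present; 4 new (6, 0, 1, 9)
  "52510066629" → prefix "525" already present; 8 new (1, 0, 0, 6, 6, 6, 2, 9)
  "492218" → prefix "49" already present; 4 new (2, 2, 1, 8)
  "52511880092" → prefix "5251" already present; 7 new (1, 8, 8, 0, 0, 9, 2)
  "4980" → prefix "49" already present; 2 new (8, 0)
  "43683168" → prefix "436" already present; 5 new (8, 3, 1, 6, 8)
  "5256196" → prefix "525" already present; 4 new (6, 1, 9, 6)
  "525794" → prefix "525" already present; 3 new (7, 9, 4)
  "4340335" → prefix "43" already present; 5 new (4, 0, 3, 3, 5)
  "4961" → prefix "496" already present; 1 new (1)
Total nodes = 11 + 10 + 2 + 3 + 4 + 8 + 4 + 7 + 2 + 5 + 4 + 3 + 5 + 1 = 69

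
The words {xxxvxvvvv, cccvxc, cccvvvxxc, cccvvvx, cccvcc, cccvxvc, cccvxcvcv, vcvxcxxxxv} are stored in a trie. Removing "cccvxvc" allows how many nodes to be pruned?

2

A node on "cccvxvc"'s path can go only if nothing else ends at it or branches off below it.
The suffix "vc" (2 nodes) is used only by "cccvxvc"; the node for "cccvx" still has the child "c", so pruning stops there.
Nodes removed: 2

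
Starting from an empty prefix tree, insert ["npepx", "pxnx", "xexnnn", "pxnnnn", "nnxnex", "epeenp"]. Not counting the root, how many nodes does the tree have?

29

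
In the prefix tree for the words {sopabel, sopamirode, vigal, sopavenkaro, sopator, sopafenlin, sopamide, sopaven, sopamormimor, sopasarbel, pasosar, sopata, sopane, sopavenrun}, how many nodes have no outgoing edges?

Leaves are exactly the stored words that no other stored word extends.
Those words: "pasosar", "sopabel", "sopafenlin", "sopamide", "sopamirode", "sopamormimor", "sopane", "sopasarbel", "sopata", "sopator", "sopavenkaro", "sopavenrun", "vigal"
Leaf count: 13

13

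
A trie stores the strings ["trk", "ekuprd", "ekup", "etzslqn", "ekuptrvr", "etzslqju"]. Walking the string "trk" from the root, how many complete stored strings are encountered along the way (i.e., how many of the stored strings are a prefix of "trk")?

1

Traverse "trk" character by character; count nodes along the way that are marked as word ends.
Prefixes of the query that are stored words: "trk"
Count: 1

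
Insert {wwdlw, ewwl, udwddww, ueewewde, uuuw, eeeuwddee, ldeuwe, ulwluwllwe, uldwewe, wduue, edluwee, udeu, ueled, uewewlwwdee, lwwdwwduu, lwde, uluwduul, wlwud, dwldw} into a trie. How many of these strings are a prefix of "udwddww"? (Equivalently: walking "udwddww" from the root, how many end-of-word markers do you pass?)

Walk "udwddww" from the root; an end-of-word marker is hit whenever a stored word is a prefix of "udwddww".
Prefixes of the query that are stored words: "udwddww"
Count: 1

1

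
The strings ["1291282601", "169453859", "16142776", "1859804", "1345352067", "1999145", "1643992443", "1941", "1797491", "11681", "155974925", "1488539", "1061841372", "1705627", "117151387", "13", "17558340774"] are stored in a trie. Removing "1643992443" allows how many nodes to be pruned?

8

Walk "1643992443" from the leaf back toward the root, removing each node that no remaining word uses.
The suffix "43992443" (8 nodes) is used only by "1643992443"; the node for "16" still has the child "9", so pruning stops there.
Nodes removed: 8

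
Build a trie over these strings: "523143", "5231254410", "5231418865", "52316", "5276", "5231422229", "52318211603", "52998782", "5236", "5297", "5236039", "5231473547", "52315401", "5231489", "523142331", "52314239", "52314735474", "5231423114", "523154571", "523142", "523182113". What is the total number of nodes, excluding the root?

Insert word by word; a character creates a node only if that edge doesn't already exist:
  "523143" → 6 new (5, 2, 3, 1, 4, 3)
  "5231254410" → prefix "5231" already present; 6 new (2, 5, 4, 4, 1, 0)
  "5231418865" → prefix "52314" already present; 5 new (1, 8, 8, 6, 5)
  "52316" → prefix "5231" already present; 1 new (6)
  "5276" → prefix "52" already present; 2 new (7, 6)
  "5231422229" → prefix "52314" already present; 5 new (2, 2, 2, 2, 9)
  "52318211603" → prefix "5231" already present; 7 new (8, 2, 1, 1, 6, 0, 3)
  "52998782" → prefix "52" already present; 6 new (9, 9, 8, 7, 8, 2)
  "5236" → prefix "523" already present; 1 new (6)
  "5297" → prefix "529" already present; 1 new (7)
  "5236039" → prefix "5236" already present; 3 new (0, 3, 9)
  "5231473547" → prefix "52314" already present; 5 new (7, 3, 5, 4, 7)
  "52315401" → prefix "5231" already present; 4 new (5, 4, 0, 1)
  "5231489" → prefix "52314" already present; 2 new (8, 9)
  "523142331" → prefix "523142" already present; 3 new (3, 3, 1)
  "52314239" → prefix "5231423" already present; 1 new (9)
  "52314735474" → prefix "5231473547" already present; 1 new (4)
  "5231423114" → prefix "5231423" already present; 3 new (1, 1, 4)
  "523154571" → prefix "523154" already present; 3 new (5, 7, 1)
  "523142" → prefix "523142" already present; 0 new (none)
  "523182113" → prefix "52318211" already present; 1 new (3)
Total nodes = 6 + 6 + 5 + 1 + 2 + 5 + 7 + 6 + 1 + 1 + 3 + 5 + 4 + 2 + 3 + 1 + 1 + 3 + 3 + 0 + 1 = 66

66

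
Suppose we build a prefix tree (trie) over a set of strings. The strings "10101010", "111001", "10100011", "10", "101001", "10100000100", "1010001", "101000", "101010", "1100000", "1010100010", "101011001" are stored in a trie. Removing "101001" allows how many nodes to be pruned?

Walk "101001" from the leaf back toward the root, removing each node that no remaining word uses.
The suffix "1" (1 node) is used only by "101001"; the node for "10100" still has the child "0", so pruning stops there.
Nodes removed: 1

1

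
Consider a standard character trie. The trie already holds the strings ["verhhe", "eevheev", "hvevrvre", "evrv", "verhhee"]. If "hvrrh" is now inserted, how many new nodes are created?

Walking "hvrrh" from the root, the first 2 characters ("hv") follow existing edges; "r" is the first miss.
So 5 − 2 = 3 new nodes.

3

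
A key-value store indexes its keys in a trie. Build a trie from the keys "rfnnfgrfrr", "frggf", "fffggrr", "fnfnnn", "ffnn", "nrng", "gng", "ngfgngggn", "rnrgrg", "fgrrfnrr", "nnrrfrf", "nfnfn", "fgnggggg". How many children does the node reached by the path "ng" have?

1

Follow the path "ng" to its node, then look at its outgoing edges.
Characters that immediately follow "ng" among the stored strings: {f}.
That node has 1 child edge.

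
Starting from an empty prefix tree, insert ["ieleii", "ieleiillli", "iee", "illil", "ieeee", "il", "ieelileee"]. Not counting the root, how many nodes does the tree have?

23

Trace insertions, counting only characters that open a new branch:
  "ieleii" → 6 new (i, e, l, e, i, i)
  "ieleiillli" → prefix "ieleii" already present; 4 new (l, l, l, i)
  "iee" → prefix "ie" already present; 1 new (e)
  "illil" → prefix "i" already present; 4 new (l, l, i, l)
  "ieeee" → prefix "iee" already present; 2 new (e, e)
  "il" → prefix "il" already present; 0 new (none)
  "ieelileee" → prefix "iee" already present; 6 new (l, i, l, e, e, e)
Total nodes = 6 + 4 + 1 + 4 + 2 + 0 + 6 = 23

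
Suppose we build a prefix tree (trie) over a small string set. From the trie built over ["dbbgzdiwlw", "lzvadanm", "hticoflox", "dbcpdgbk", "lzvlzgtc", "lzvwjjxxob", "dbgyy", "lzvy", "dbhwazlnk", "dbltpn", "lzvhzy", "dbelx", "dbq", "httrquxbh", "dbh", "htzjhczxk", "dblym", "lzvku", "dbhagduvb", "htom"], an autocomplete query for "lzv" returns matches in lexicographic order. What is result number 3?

lzvku

Filter for "lzv…" and sort: "lzvadanm", "lzvhzy", "lzvku", "lzvlzgtc", "lzvwjjxxob", "lzvy"
Position 3: lzvku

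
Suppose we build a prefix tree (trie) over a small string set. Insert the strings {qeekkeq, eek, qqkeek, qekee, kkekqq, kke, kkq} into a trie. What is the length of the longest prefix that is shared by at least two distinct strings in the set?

3

Look for the deepest trie node that still has at least two words in its subtree.
"kke" and "kkekqq" agree on "kke" (3 characters) before diverging; nothing deeper is shared.
Longest shared-prefix length: 3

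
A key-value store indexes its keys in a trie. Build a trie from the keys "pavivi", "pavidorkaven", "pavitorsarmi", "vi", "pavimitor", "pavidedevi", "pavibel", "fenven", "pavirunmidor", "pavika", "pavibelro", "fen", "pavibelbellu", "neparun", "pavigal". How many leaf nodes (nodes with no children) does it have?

A leaf is a node with no children — equivalently, the end of a word that is not a proper prefix of any other stored word.
Those words: "fenven", "neparun", "pavibelbellu", "pavibelro", "pavidedevi", "pavidorkaven", "pavigal", "pavika", "pavimitor", "pavirunmidor", "pavitorsarmi", "pavivi", "vi"
Leaf count: 13

13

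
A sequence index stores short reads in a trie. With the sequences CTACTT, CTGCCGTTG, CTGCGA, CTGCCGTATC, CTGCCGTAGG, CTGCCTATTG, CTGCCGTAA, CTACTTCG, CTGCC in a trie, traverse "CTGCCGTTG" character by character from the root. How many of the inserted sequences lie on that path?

Walk "CTGCCGTTG" from the root; an end-of-word marker is hit whenever a stored word is a prefix of "CTGCCGTTG".
Prefixes of the query that are stored words: "CTGCC", "CTGCCGTTG"
Count: 2

2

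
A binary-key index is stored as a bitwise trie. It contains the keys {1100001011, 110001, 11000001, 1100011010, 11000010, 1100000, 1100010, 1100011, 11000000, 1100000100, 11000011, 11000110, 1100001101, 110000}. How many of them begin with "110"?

Traverse to the node for "110", then collect every word in that subtree.
Words under "110": 110000, 1100000, 11000000, 11000001, 1100000100, 11000010, 1100001011, 11000011, 1100001101, 110001, 1100010, 1100011, 11000110, 1100011010
Count: 14

14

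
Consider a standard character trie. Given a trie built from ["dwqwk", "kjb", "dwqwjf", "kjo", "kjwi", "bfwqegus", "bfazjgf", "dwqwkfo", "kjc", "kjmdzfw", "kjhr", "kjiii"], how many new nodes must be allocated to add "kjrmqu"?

"kj" is already a path in the trie; the remaining "rmqu" must be added.
New nodes needed: |"kjrmqu"| − 2 = 6 − 2 = 4.

4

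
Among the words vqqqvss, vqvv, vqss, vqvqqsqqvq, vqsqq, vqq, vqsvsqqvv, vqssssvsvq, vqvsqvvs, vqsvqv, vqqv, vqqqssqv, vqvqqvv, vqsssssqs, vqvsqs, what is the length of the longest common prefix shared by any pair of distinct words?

6

Equivalently: take the maximum, over all pairs, of their longest common prefix length.
"vqsssssqs" and "vqssssvsvq" agree on "vqssss" (6 characters) before diverging; nothing deeper is shared.
Longest shared-prefix length: 6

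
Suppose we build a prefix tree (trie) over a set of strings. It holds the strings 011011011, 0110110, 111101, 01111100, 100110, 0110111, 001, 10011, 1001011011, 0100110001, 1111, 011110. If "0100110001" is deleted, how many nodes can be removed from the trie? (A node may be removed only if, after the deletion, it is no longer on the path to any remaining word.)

Walk "0100110001" from the leaf back toward the root, removing each node that no remaining word uses.
The suffix "00110001" (8 nodes) is used only by "0100110001"; the node for "01" still has the child "1", so pruning stops there.
Nodes removed: 8

8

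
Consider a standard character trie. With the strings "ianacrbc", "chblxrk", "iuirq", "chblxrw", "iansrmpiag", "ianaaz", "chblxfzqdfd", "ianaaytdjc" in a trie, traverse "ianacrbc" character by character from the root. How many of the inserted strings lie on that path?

Traverse "ianacrbc" character by character; count nodes along the way that are marked as word ends.
Prefixes of the query that are stored words: "ianacrbc"
Count: 1

1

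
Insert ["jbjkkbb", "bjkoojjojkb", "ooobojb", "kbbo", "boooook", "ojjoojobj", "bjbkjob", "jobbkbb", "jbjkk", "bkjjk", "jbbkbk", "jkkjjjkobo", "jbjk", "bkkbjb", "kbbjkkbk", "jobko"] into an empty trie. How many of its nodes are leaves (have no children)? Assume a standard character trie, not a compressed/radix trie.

14

Leaves are exactly the stored words that no other stored word extends.
Those words: "bjbkjob", "bjkoojjojkb", "bkjjk", "bkkbjb", "boooook", "jbbkbk", "jbjkkbb", "jkkjjjkobo", "jobbkbb", "jobko", "kbbjkkbk", "kbbo", "ojjoojobj", "ooobojb"
Leaf count: 14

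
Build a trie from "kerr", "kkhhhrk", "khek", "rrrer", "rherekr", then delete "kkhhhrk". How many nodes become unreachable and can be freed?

6

A node on "kkhhhrk"'s path can go only if nothing else ends at it or branches off below it.
The suffix "khhhrk" (6 nodes) is used only by "kkhhhrk"; the node for "k" still has the child "e", so pruning stops there.
Nodes removed: 6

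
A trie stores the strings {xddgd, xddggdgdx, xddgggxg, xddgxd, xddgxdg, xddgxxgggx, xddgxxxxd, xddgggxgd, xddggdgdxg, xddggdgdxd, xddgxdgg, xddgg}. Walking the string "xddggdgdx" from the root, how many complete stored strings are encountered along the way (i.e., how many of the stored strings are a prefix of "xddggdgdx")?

2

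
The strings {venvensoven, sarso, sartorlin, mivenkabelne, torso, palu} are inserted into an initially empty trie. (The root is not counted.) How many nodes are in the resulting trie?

43

Count nodes per top-level branch (shared prefixes stored once):
  'm'-branch (mivenkabelne): 12 nodes
  'p'-branch (palu): 4 nodes
  's'-branch (sarso, sartorlin): 11 nodes
  't'-branch (torso): 5 nodes
  'v'-branch (venvensoven): 11 nodes
Sum: 43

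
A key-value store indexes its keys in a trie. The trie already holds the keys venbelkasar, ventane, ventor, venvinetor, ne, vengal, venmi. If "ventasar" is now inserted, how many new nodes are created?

3

Walking "ventasar" from the root, the first 5 characters ("venta") follow existing edges; "s" is the first miss.
New nodes needed: |"ventasar"| − 5 = 8 − 5 = 3.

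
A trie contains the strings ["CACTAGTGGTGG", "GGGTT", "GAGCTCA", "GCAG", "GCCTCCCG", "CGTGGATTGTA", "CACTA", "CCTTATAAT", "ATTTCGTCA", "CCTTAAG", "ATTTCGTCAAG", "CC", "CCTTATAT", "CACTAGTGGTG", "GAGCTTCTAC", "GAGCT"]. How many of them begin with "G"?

6

Walk to "G"; the words in its subtree are exactly those with that prefix.
Matches: "GAGCT", "GAGCTCA", "GAGCTTCTAC", "GCAG", "GCCTCCCG", "GGGTT"
Count: 6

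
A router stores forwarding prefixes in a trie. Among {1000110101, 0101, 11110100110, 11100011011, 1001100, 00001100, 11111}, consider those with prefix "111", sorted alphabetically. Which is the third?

11111

DFS of the "111" subtree visits, in order: "11100011011", "11110100110", "11111"
Position 3: 11111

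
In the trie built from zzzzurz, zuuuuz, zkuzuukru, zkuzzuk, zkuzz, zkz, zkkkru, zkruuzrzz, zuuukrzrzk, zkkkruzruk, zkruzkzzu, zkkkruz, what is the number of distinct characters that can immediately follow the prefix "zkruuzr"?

1

The children of the "zkruuzr" node are the distinct next characters among strings starting with "zkruuzr".
Distinct next characters after "zkruuzr": z.
That node has 1 child edge.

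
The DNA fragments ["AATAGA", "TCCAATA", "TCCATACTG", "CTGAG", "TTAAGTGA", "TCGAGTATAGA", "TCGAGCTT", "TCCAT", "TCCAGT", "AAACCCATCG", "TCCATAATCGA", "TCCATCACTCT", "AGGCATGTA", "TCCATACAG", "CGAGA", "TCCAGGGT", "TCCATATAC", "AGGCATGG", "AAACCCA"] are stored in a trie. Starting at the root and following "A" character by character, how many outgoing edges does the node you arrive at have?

2

Walk "A" from the root, arriving at one node.
Distinct next characters after "A": A, G.
That node has 2 child edges.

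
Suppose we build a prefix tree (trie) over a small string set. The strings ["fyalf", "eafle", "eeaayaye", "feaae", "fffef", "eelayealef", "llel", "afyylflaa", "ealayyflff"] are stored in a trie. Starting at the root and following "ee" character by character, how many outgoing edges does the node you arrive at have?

The children of the "ee" node are the distinct next characters among strings starting with "ee".
Distinct next characters after "ee": a, l.
That node has 2 child edges.

2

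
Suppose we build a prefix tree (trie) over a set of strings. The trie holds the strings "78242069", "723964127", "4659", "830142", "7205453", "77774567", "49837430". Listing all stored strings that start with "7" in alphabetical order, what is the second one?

Words with prefix "7", in lexicographic order: "7205453", "723964127", "77774567", "78242069"
The 2nd is 723964127.

723964127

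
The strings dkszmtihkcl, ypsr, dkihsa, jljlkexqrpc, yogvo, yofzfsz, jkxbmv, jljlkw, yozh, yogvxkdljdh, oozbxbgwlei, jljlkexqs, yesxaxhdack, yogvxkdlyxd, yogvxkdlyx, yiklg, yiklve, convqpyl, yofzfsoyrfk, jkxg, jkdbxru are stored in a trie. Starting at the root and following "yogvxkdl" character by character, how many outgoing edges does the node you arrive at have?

The children of the "yogvxkdl" node are the distinct next characters among strings starting with "yogvxkdl".
Characters that immediately follow "yogvxkdl" among the stored strings: {j, y}.
That node has 2 child edges.

2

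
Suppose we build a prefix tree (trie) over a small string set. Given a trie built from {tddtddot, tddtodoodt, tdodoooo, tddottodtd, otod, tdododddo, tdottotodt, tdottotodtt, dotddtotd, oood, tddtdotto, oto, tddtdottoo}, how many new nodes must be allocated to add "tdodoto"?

Walking "tdodoto" from the root, the first 5 characters ("tdodo") follow existing edges; "t" is the first miss.
Each of the 2 remaining characters creates one node.

2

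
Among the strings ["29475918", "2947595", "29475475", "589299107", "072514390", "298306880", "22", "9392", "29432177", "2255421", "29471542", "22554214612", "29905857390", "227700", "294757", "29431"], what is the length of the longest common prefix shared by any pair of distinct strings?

7

Equivalently: take the maximum, over all pairs, of their longest common prefix length.
"2255421" and "22554214612" agree on "2255421" (7 characters) before diverging; nothing deeper is shared.
Longest shared-prefix length: 7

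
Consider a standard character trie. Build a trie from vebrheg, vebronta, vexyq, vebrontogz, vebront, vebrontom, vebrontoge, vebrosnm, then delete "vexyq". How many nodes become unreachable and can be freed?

After clearing the end-marker at "vexyq", prune upward until reaching a node still needed by another word.
The suffix "xyq" (3 nodes) is used only by "vexyq"; the node for "ve" still has the child "b", so pruning stops there.
Nodes removed: 3

3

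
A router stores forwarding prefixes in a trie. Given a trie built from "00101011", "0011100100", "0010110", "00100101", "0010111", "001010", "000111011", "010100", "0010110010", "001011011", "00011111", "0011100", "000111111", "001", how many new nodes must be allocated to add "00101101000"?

The longest prefix of "00101101000" already in the trie is "00101101" (length 8).
Each of the 3 remaining characters creates one node.

3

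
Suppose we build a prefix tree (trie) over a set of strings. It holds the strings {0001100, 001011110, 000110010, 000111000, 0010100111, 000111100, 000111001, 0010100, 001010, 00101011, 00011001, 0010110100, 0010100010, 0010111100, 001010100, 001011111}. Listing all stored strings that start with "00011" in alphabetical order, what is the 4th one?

000111000

DFS of the "00011" subtree visits, in order: "0001100", "00011001", "000110010", "000111000", "000111001", "000111100"
Position 4: 000111000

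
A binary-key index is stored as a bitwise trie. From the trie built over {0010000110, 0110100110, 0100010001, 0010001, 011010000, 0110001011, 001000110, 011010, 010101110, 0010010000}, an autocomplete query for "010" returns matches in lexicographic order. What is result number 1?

0100010001

Filter for "010…" and sort: "0100010001", "010101110"
The 1st is 0100010001.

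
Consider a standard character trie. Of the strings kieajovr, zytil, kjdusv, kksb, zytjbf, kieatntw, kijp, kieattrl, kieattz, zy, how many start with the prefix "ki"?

5

Filter for entries beginning with "ki":
Matches: "kieajovr", "kieatntw", "kieattrl", "kieattz", "kijp"
Count: 5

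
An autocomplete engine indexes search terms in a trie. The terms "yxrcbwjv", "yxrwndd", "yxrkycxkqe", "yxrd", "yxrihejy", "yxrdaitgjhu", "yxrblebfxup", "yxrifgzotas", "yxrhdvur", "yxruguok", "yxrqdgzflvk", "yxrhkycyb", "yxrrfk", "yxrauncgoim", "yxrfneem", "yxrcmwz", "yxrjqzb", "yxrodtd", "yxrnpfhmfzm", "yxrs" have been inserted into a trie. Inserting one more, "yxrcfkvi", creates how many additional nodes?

4

"yxrc" is already a path in the trie; the remaining "fkvi" must be added.
So 8 − 4 = 4 new nodes.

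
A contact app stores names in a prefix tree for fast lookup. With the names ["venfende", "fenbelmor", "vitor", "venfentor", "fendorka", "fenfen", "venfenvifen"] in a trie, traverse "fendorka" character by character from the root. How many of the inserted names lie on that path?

1

Walk "fendorka" from the root; an end-of-word marker is hit whenever a stored word is a prefix of "fendorka".
Prefixes of the query that are stored words: "fendorka"
Count: 1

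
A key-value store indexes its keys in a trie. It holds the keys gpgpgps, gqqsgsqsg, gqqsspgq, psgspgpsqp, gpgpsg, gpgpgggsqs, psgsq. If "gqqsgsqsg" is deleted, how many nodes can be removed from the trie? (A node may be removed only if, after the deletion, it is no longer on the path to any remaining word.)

5

A node on "gqqsgsqsg"'s path can go only if nothing else ends at it or branches off below it.
The suffix "gsqsg" (5 nodes) is used only by "gqqsgsqsg"; the node for "gqqs" still has the child "s", so pruning stops there.
Nodes removed: 5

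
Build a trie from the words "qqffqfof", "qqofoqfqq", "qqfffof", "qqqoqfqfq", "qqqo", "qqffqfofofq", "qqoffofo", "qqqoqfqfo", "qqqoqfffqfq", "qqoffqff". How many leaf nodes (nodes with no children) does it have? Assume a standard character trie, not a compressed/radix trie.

A leaf is a node with no children — equivalently, the end of a word that is not a proper prefix of any other stored word.
Those words: "qqfffof", "qqffqfofofq", "qqoffofo", "qqoffqff", "qqofoqfqq", "qqqoqfffqfq", "qqqoqfqfo", "qqqoqfqfq"
Leaf count: 8

8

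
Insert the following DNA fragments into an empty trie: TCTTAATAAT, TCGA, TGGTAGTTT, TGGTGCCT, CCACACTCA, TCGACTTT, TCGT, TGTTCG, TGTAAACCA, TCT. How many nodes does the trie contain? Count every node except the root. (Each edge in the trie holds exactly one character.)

Count nodes per top-level branch (shared prefixes stored once):
  'C'-branch (CCACACTCA): 9 nodes
  'T'-branch (TCGA, TCGACTTT, TCGT, TCT, TCTTAATAAT, TGGTAGTTT, TGGTGCCT, TGTAAACCA, TGTTCG): 39 nodes
Sum: 48

48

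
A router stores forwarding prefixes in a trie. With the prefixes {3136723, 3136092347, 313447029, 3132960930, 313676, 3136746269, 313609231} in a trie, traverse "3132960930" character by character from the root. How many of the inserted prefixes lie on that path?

1

Check each prefix of "3132960930" against the stored set — each match is an end-marker on the path.
Prefixes of the query that are stored words: "3132960930"
Count: 1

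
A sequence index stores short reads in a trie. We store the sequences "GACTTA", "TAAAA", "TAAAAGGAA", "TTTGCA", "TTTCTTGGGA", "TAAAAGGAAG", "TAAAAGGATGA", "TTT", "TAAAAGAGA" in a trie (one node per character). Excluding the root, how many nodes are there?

Count nodes per top-level branch (shared prefixes stored once):
  'G'-branch (GACTTA): 6 nodes
  'T'-branch (TAAAA, TAAAAGAGA, TAAAAGGAA, TAAAAGGAAG, TAAAAGGATGA, TTT, TTTCTTGGGA, TTTGCA): 28 nodes
Sum: 34

34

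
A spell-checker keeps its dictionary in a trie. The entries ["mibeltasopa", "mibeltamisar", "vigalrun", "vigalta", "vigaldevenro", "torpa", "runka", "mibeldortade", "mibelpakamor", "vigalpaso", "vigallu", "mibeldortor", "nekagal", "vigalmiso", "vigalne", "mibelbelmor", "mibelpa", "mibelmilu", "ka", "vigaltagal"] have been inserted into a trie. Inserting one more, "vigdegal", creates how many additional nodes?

5

Walking "vigdegal" from the root, the first 3 characters ("vig") follow existing edges; "d" is the first miss.
New nodes needed: |"vigdegal"| − 3 = 8 − 3 = 5.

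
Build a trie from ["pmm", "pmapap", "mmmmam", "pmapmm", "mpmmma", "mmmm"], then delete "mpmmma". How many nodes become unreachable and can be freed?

After clearing the end-marker at "mpmmma", prune upward until reaching a node still needed by another word.
The suffix "pmmma" (5 nodes) is used only by "mpmmma"; the node for "m" still has the child "m", so pruning stops there.
Nodes removed: 5

5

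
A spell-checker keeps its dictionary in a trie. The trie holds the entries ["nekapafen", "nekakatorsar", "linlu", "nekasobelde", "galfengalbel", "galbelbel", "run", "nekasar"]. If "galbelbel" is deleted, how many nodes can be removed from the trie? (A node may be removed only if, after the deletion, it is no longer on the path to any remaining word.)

6

A node on "galbelbel"'s path can go only if nothing else ends at it or branches off below it.
The suffix "belbel" (6 nodes) is used only by "galbelbel"; the node for "gal" still has the child "f", so pruning stops there.
Nodes removed: 6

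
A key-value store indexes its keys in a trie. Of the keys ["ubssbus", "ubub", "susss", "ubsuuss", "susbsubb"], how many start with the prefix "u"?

Filter for entries beginning with "u":
Words under "u": ubssbus, ubsuuss, ubub
Count: 3

3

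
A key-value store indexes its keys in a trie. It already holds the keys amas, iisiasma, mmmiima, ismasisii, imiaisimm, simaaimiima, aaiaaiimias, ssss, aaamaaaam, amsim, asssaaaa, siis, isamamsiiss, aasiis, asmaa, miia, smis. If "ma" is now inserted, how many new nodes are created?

1

Walking "ma" from the root, the first 1 characters ("m") follow existing edges; "a" is the first miss.
Each of the 1 remaining characters creates one node.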